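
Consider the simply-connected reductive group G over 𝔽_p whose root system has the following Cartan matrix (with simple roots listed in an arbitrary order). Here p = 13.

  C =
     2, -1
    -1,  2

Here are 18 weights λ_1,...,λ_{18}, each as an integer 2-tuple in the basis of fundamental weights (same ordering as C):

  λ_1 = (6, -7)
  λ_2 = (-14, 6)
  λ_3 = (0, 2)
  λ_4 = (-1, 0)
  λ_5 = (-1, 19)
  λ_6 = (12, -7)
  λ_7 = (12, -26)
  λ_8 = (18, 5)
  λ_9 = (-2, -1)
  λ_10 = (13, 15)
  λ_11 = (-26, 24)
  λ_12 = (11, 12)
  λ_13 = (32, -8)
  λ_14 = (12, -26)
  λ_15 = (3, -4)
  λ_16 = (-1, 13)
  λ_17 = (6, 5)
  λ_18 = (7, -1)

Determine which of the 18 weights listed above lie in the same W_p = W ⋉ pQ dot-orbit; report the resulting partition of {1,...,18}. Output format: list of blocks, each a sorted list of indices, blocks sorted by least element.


Dynkin diagram of C (from the 2 off-diagonal −1 entries): A_2.

Alcove-folded reps (p=13, 18 weights, presented ϖ-order):

  λ_1 → (1, 6) · λ_2 → (7, 6) · λ_3 → (1, 3) · λ_4 → (0, 1) · λ_5 → (7, 6) · λ_6 → (7, 6) · λ_7 → (0, 1) · λ_8 → (1, 6) · λ_9 → (0, 1) · λ_10 → (1, 3) · λ_11 → (1, 12) · λ_12 → (0, 1) · λ_13 → (7, 6) · λ_14 → (0, 1) · λ_15 → (1, 3) · λ_16 → (1, 12) · λ_17 → (7, 6) · λ_18 → (8, 0)

The 18 indices split into 6 linkage classes (same alcove rep ⇔ same W_13-dot-orbit):

[[1, 8], [2, 5, 6, 13, 17], [3, 10, 15], [4, 7, 9, 12, 14], [11, 16], [18]]


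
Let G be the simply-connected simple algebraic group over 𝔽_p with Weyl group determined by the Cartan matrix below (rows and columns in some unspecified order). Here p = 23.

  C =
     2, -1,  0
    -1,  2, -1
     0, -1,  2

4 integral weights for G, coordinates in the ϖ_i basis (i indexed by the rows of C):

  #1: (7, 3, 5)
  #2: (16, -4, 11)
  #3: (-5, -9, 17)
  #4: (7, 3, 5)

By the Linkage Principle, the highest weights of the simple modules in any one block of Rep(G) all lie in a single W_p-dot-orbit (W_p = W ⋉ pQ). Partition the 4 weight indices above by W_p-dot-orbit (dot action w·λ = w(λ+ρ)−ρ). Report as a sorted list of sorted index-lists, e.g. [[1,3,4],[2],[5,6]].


C ↔ A_3 under row/col permutation; |W(A_3)| = 24.

Ā_23 reps of the 4 weights (A_3, coords as presented):

  1: (8, 4, 6) · 2: (11, 3, 6) · 3: (8, 4, 6) · 4: (8, 4, 6)

Grouping the 4 weights by Ā_23-representative: 2 linkage classes.

[[1, 3, 4], [2]]


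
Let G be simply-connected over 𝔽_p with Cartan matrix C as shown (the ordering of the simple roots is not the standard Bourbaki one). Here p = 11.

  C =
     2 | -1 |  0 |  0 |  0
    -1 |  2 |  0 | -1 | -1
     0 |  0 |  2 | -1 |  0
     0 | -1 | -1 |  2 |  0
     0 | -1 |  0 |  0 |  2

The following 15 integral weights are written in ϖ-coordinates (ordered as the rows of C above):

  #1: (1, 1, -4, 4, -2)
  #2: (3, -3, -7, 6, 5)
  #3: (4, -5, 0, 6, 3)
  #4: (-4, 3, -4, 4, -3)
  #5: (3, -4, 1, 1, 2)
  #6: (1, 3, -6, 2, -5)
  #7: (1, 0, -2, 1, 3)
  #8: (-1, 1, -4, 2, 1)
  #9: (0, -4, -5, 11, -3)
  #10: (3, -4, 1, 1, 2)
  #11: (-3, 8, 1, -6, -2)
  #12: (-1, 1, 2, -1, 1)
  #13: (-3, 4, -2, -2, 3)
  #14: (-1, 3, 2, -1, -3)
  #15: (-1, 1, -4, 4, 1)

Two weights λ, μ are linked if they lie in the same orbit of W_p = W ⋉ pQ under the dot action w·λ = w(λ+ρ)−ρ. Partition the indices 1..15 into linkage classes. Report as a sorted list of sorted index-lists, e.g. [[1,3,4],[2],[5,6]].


D_5 Cartan matrix, 5 simple roots permuted; ρ=(1,1,1,1,1).

W_11-reps of the 15 weights in Ā_11 (same 5-coord order as C):

    [1] (2, 1, 3, 1, 1)
    [2] (0, 2, 2, 1, 2)
    [3] (1, 2, 1, 1, 0)
    [4] (2, 1, 3, 1, 1)
    [5] (1, 2, 1, 1, 0)
    [6] (0, 2, 3, 0, 2)
    [7] (2, 1, 1, 1, 4)
    [8] (0, 2, 3, 0, 2)
    [9] (2, 1, 3, 1, 1)
    [10] (1, 2, 1, 1, 0)
    [11] (2, 1, 3, 1, 1)
    [12] (0, 2, 3, 0, 2)
    [13] (2, 1, 1, 1, 4)
    [14] (0, 2, 3, 0, 2)
    [15] (0, 2, 3, 0, 2)

The 15 indices split into 5 linkage classes (same alcove rep ⇔ same W_11-dot-orbit):

[[1, 4, 9, 11], [2], [3, 5, 10], [6, 8, 12, 14, 15], [7, 13]]


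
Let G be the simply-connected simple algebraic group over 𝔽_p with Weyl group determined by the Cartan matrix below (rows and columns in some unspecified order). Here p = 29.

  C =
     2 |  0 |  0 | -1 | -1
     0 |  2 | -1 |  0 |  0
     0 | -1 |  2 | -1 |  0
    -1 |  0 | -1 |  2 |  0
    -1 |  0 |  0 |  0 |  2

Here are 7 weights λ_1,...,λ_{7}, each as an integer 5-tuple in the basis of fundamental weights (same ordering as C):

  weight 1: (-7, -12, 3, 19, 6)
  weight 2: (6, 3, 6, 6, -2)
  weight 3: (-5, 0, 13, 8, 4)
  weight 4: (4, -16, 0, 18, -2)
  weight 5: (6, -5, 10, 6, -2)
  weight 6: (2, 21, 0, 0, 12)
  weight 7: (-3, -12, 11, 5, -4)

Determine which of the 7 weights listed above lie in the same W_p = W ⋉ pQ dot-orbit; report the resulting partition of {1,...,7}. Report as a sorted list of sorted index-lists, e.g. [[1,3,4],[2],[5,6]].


C ↔ A_5 under row/col permutation; |W(A_5)| = 720.

Alcove-folded reps (p=29, 7 weights, presented ϖ-order):

    1: (6, 4, 7, 7, 1)
    2: (6, 4, 7, 7, 1)
    3: (4, 1, 14, 5, 1)
    4: (4, 1, 14, 5, 1)
    5: (6, 4, 7, 7, 1)
    6: (3, 11, 1, 1, 2)
    7: (3, 11, 1, 1, 2)

Linkage partition of the 7 weights (3 classes, p=29):

[[1, 2, 5], [3, 4], [6, 7]]


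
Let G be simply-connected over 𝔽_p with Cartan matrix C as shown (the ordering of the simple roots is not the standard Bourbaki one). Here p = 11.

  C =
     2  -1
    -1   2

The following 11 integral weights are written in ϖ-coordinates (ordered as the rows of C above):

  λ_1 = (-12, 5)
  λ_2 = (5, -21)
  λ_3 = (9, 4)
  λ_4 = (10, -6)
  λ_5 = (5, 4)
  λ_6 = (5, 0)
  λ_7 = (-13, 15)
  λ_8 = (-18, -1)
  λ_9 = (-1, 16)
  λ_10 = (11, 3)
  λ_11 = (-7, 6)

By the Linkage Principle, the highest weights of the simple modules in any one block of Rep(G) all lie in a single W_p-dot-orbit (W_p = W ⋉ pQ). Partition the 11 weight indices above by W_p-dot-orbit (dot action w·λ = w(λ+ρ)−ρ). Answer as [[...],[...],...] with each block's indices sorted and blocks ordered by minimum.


C ↔ A_2 under row/col permutation; |W(A_2)| = 6.

W_11-reps of the 11 weights in Ā_11 (same 2-coord order as C):

  [1] (6, 5) · [2] (2, 3) · [3] (6, 1) · [4] (6, 5) · [5] (6, 5) · [6] (6, 1) · [7] (6, 1) · [8] (6, 5) · [9] (6, 5) · [10] (6, 1) · [11] (6, 1)

Grouping the 11 weights by Ā_11-representative: 3 linkage classes.

[[1, 4, 5, 8, 9], [2], [3, 6, 7, 10, 11]]


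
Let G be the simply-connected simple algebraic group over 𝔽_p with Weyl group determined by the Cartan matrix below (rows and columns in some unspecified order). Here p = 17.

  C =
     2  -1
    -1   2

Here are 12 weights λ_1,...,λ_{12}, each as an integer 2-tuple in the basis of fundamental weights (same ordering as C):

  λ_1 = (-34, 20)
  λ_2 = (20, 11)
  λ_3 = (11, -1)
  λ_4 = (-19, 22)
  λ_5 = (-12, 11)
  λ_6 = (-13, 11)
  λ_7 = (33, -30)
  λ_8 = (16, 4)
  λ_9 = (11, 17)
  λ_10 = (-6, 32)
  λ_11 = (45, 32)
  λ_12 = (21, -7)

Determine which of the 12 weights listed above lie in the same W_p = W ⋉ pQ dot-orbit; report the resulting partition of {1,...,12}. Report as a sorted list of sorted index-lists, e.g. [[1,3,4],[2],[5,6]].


Root system A_2: the 2×2 matrix C matches after relabeling.

Folding the 12 weights λ_j+ρ into Ā_17 (reps in the given 2-coord order):

  λ_1+ρ ↦ (1, 4) · λ_2+ρ ↦ (1, 4) · λ_3+ρ ↦ (12, 0) · λ_4+ρ ↦ (11, 1) · λ_5+ρ ↦ (11, 1) · λ_6+ρ ↦ (12, 0) · λ_7+ρ ↦ (12, 0) · λ_8+ρ ↦ (12, 0) · λ_9+ρ ↦ (1, 4) · λ_10+ρ ↦ (11, 1) · λ_11+ρ ↦ (11, 1) · λ_12+ρ ↦ (11, 1)

3 distinct reps among the 12 weights ⇒ 3 W_17-linkage classes:

[[1, 2, 9], [3, 6, 7, 8], [4, 5, 10, 11, 12]]


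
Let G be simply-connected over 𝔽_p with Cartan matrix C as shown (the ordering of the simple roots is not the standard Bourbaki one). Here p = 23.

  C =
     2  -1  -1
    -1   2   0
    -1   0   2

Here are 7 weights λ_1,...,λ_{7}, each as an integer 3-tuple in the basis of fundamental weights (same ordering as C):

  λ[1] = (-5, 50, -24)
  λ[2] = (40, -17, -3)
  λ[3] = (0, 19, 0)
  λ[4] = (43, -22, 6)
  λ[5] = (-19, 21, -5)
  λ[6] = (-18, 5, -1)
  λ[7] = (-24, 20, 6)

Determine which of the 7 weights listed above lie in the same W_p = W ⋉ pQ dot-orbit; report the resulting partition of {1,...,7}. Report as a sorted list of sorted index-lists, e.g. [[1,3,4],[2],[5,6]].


A_3 Cartan matrix, 3 simple roots permuted; ρ=(1,1,1).

Alcove-folded reps (p=23, 7 weights, presented ϖ-order):

    λ_1 → (4, 0, 18)
    λ_2 → (5, 2, 16)
    λ_3 → (1, 20, 1)
    λ_4 → (5, 2, 16)
    λ_5 → (4, 0, 18)
    λ_6 → (11, 0, 6)
    λ_7 → (5, 2, 16)

These 7 weights hit 4 W_23-dot-orbits; sizes (2, 3, 1, 1):

[[1, 5], [2, 4, 7], [3], [6]]


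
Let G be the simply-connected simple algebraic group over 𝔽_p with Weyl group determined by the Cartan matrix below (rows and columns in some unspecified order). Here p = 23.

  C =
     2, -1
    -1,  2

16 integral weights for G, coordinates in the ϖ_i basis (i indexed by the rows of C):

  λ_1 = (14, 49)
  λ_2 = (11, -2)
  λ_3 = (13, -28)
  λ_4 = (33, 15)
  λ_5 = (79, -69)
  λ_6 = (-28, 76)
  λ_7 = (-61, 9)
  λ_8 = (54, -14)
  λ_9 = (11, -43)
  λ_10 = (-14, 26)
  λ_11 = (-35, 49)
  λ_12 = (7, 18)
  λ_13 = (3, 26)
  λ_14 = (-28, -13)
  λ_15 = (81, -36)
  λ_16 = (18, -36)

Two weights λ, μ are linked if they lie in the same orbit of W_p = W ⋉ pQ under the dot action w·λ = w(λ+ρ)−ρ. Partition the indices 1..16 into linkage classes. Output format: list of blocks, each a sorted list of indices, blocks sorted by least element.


Type A_2, rank 2, |W|=6; reorder rows/cols to standard.

Ā_23 reps of the 16 weights (A_2, coords as presented):

  1: (4, 15) · 2: (11, 1) · 3: (9, 10) · 4: (4, 7) · 5: (11, 1) · 6: (4, 15) · 7: (9, 10) · 8: (9, 10) · 9: (4, 7) · 10: (9, 10) · 11: (4, 7) · 12: (4, 15) · 13: (4, 15) · 14: (4, 7) · 15: (10, 1) · 16: (4, 7)

The 16 indices split into 5 linkage classes (same alcove rep ⇔ same W_23-dot-orbit):

[[1, 6, 12, 13], [2, 5], [3, 7, 8, 10], [4, 9, 11, 14, 16], [15]]


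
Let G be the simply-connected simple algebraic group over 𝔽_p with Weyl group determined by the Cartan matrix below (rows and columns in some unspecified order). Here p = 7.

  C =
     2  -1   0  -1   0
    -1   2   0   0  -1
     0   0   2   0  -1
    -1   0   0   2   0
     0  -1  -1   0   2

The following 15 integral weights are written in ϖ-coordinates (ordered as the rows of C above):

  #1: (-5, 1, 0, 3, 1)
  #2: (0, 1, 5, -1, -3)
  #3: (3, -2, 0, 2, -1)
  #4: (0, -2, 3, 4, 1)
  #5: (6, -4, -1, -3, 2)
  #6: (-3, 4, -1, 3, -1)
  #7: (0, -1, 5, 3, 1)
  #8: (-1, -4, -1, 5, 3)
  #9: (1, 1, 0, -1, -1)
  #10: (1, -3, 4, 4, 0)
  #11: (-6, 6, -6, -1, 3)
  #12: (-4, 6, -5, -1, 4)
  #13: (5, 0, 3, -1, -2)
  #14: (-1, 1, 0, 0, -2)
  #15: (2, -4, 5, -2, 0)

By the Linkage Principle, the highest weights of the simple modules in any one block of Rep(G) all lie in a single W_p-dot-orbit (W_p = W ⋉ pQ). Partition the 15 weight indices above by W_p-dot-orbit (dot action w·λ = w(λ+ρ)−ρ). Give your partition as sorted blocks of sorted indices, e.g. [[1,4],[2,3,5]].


Type A_5, rank 5, |W|=720; reorder rows/cols to standard.

W_7-reps of the 15 weights in Ā_7 (same 5-coord order as C):

  1: (2, 2, 1, 0, 0) · 2: (1, 0, 4, 0, 2) · 3: (3, 0, 0, 3, 1) · 4: (0, 1, 0, 1, 1) · 5: (2, 3, 0, 2, 0) · 6: (2, 3, 0, 2, 0) · 7: (0, 1, 0, 1, 1) · 8: (3, 0, 0, 3, 1) · 9: (2, 2, 1, 0, 0) · 10: (0, 1, 0, 1, 1) · 11: (0, 1, 0, 1, 1) · 12: (2, 2, 1, 0, 0) · 13: (3, 0, 0, 3, 1) · 14: (0, 1, 0, 1, 1) · 15: (1, 0, 4, 0, 2)

Grouping the 15 weights by Ā_7-representative: 5 linkage classes.

[[1, 9, 12], [2, 15], [3, 8, 13], [4, 7, 10, 11, 14], [5, 6]]


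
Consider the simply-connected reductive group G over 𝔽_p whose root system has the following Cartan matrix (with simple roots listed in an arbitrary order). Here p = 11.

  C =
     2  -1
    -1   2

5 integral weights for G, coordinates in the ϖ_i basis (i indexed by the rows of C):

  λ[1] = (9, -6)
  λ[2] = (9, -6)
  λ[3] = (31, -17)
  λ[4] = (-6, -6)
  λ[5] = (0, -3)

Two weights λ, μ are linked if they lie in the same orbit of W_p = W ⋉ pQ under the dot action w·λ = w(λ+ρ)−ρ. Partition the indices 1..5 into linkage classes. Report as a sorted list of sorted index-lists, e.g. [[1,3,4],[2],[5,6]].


Type A_2, rank 2, |W|=6; reorder rows/cols to standard.

Each λ_j+ρ reduced to Ā_11; 2-tuples below use C's row order:

  [1] (5, 5);  [2] (5, 5);  [3] (5, 5);  [4] (5, 5);  [5] (1, 1)

Partition of {1..5} into 2 W_11-dot-orbits:

[[1, 2, 3, 4], [5]]


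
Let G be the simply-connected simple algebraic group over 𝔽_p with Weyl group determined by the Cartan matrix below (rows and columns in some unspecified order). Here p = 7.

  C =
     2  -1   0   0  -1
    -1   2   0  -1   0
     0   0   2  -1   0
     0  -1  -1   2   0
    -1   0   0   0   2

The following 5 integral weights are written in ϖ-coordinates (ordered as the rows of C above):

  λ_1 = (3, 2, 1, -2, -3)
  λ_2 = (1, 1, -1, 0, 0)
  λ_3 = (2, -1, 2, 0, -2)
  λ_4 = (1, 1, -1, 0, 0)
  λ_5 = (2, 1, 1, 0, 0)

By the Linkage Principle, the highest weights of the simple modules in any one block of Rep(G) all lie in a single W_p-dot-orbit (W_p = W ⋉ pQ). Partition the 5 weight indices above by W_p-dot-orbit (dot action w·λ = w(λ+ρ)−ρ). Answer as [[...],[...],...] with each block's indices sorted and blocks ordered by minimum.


Root system A_5: the 5×5 matrix C matches after relabeling.

Folding the 5 weights λ_j+ρ into Ā_7 (reps in the given 5-coord order):

  [1] (2, 2, 0, 1, 1)
  [2] (2, 2, 0, 1, 1)
  [3] (2, 0, 3, 1, 1)
  [4] (2, 2, 0, 1, 1)
  [5] (2, 2, 0, 1, 1)

These 5 weights hit 2 W_7-dot-orbits; sizes (4, 1):

[[1, 2, 4, 5], [3]]


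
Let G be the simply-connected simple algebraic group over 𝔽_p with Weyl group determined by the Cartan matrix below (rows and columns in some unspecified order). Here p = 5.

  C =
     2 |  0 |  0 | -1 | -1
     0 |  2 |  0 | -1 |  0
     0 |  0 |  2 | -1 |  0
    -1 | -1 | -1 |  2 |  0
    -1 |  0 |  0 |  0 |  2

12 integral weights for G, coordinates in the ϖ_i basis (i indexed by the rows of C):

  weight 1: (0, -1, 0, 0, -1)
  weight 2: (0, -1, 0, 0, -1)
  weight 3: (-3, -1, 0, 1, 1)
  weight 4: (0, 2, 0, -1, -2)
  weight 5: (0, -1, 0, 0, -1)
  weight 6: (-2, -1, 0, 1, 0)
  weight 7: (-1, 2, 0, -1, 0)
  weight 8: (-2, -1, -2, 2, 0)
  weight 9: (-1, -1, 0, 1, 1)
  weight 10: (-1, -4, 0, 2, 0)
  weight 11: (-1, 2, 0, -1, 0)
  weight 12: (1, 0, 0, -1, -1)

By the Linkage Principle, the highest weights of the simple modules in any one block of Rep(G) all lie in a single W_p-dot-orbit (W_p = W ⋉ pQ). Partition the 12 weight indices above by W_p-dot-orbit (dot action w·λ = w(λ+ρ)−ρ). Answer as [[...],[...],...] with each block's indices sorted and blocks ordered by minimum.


D_5 Cartan matrix, 5 simple roots permuted; ρ=(1,1,1,1,1).

Each λ_j+ρ reduced to Ā_5; 5-tuples below use C's row order:

  1: (1, 0, 1, 1, 0);  2: (1, 0, 1, 1, 0);  3: (2, 0, 1, 0, 0);  4: (0, 3, 1, 0, 1);  5: (1, 0, 1, 1, 0);  6: (1, 0, 1, 1, 0);  7: (0, 3, 1, 0, 1);  8: (1, 0, 1, 1, 0);  9: (2, 0, 1, 0, 0);  10: (0, 3, 1, 0, 1);  11: (0, 3, 1, 0, 1);  12: (1, 1, 1, 0, 0)

These 12 weights hit 4 W_5-dot-orbits; sizes (5, 2, 4, 1):

[[1, 2, 5, 6, 8], [3, 9], [4, 7, 10, 11], [12]]


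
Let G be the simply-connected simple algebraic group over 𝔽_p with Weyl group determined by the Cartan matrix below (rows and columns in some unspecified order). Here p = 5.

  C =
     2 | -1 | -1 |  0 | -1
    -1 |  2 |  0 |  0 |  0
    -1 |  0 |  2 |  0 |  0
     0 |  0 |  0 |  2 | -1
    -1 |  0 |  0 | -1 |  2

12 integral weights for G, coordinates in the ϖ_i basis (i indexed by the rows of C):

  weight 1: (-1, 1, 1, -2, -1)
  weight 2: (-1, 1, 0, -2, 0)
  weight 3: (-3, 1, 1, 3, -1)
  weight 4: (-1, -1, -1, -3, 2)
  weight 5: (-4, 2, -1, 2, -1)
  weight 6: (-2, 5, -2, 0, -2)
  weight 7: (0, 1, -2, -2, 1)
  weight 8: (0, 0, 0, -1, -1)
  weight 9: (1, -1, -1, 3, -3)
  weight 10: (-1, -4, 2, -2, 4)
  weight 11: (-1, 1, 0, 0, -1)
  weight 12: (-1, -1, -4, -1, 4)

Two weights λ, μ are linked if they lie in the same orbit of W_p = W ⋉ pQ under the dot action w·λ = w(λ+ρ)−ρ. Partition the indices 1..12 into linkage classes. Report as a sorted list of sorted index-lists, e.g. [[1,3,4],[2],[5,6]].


D_5 Cartan matrix, 5 simple roots permuted; ρ=(1,1,1,1,1).

W_5-reps of the 12 weights in Ā_5 (same 5-coord order as C):

    1: (1, 1, 1, 0, 0)
    2: (0, 2, 1, 1, 0)
    3: (0, 0, 0, 2, 1)
    4: (0, 0, 0, 2, 1)
    5: (0, 3, 0, 0, 0)
    6: (0, 2, 1, 1, 0)
    7: (0, 2, 1, 1, 0)
    8: (1, 1, 1, 0, 0)
    9: (0, 0, 0, 2, 1)
    10: (0, 0, 0, 2, 1)
    11: (0, 2, 1, 1, 0)
    12: (0, 3, 0, 0, 0)

Grouping the 12 weights by Ā_5-representative: 4 linkage classes.

[[1, 8], [2, 6, 7, 11], [3, 4, 9, 10], [5, 12]]


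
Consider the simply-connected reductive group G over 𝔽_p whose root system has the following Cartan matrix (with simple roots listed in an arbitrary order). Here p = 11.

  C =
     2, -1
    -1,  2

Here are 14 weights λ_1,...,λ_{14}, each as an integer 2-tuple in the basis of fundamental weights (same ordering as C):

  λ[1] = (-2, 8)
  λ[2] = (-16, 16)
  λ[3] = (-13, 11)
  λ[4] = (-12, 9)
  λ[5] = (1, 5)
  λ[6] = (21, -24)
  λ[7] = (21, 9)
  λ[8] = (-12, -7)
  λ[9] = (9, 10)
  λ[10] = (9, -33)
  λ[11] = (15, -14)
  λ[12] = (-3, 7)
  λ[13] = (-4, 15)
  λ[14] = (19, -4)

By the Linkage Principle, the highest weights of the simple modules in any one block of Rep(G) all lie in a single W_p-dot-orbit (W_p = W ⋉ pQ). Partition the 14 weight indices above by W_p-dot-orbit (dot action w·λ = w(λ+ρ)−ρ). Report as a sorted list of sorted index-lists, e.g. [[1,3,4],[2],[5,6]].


Root system A_2: the 2×2 matrix C matches after relabeling.

λ_j+ρ reflected into Ā_11 (⟨·,θ^∨⟩≤11); 2-tuples as given:

  λ_1 → (1, 8)
  λ_2 → (5, 4)
  λ_3 → (10, 1)
  λ_4 → (10, 1)
  λ_5 → (2, 6)
  λ_6 → (10, 1)
  λ_7 → (10, 1)
  λ_8 → (0, 5)
  λ_9 → (0, 1)
  λ_10 → (10, 1)
  λ_11 → (2, 6)
  λ_12 → (2, 6)
  λ_13 → (2, 6)
  λ_14 → (2, 6)

The 14 indices split into 6 linkage classes (same alcove rep ⇔ same W_11-dot-orbit):

[[1], [2], [3, 4, 6, 7, 10], [5, 11, 12, 13, 14], [8], [9]]


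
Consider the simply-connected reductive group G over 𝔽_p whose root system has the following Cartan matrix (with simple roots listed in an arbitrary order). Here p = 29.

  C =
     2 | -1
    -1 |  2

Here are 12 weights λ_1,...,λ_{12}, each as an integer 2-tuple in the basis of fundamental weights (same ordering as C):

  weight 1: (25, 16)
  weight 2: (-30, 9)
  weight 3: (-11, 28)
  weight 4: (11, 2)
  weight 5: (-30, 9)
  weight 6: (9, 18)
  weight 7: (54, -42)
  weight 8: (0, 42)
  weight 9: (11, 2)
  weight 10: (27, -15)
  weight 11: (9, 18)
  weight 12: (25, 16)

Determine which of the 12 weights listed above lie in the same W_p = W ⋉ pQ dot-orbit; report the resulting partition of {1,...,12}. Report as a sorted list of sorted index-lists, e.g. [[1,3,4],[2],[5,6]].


Root system A_2: the 2×2 matrix C matches after relabeling.

Ā_29 reps of the 12 weights (A_2, coords as presented):

  λ_1 → (12, 3);  λ_2 → (10, 19);  λ_3 → (10, 19);  λ_4 → (12, 3);  λ_5 → (10, 19);  λ_6 → (10, 19);  λ_7 → (12, 3);  λ_8 → (14, 14);  λ_9 → (12, 3);  λ_10 → (14, 14);  λ_11 → (10, 19);  λ_12 → (12, 3)

Linkage partition of the 12 weights (3 classes, p=29):

[[1, 4, 7, 9, 12], [2, 3, 5, 6, 11], [8, 10]]


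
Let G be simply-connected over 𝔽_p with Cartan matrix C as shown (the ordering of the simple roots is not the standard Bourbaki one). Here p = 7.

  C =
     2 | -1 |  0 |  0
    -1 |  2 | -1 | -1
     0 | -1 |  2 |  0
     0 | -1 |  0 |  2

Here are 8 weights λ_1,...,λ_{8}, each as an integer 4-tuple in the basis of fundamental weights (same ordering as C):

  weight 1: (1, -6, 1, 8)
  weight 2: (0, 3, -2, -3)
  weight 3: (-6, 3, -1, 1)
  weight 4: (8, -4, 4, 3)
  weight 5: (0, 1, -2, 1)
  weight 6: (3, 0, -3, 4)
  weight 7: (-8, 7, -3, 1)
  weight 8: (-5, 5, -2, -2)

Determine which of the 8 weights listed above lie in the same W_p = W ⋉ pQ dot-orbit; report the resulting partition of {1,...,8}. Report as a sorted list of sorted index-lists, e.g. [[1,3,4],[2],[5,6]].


Dynkin diagram of C (from the 6 off-diagonal −1 entries): D_4.

Each λ_j+ρ reduced to Ā_7; 4-tuples below use C's row order:

  [1] (1, 1, 1, 2) · [2] (1, 1, 1, 2) · [3] (4, 0, 1, 1) · [4] (1, 1, 1, 2) · [5] (1, 1, 1, 2) · [6] (1, 1, 1, 2) · [7] (4, 0, 1, 1) · [8] (4, 0, 1, 1)

These 8 weights hit 2 W_7-dot-orbits; sizes (5, 3):

[[1, 2, 4, 5, 6], [3, 7, 8]]


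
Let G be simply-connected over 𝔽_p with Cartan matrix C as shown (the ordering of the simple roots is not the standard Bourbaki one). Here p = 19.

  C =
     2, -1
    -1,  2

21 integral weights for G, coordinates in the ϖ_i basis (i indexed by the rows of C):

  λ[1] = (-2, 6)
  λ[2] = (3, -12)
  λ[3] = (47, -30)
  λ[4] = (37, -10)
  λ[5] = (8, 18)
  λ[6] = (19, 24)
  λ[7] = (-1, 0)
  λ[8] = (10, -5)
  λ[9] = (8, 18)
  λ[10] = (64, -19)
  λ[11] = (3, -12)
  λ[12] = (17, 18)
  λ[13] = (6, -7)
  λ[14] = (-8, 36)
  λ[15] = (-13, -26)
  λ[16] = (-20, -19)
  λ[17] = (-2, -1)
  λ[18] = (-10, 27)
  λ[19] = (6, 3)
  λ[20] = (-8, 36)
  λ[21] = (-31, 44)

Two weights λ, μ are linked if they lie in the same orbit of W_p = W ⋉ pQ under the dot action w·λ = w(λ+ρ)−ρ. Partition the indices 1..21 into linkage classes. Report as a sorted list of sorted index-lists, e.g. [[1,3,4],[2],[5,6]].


A_2 Cartan matrix, 2 simple roots permuted; ρ=(1,1).

Folding the 21 weights λ_j+ρ into Ā_19 (reps in the given 2-coord order):

  λ_1 → (1, 6);  λ_2 → (7, 4);  λ_3 → (0, 10);  λ_4 → (0, 10);  λ_5 → (0, 10);  λ_6 → (1, 6);  λ_7 → (0, 1);  λ_8 → (7, 4);  λ_9 → (0, 10);  λ_10 → (10, 8);  λ_11 → (7, 4);  λ_12 → (0, 1);  λ_13 → (1, 6);  λ_14 → (11, 1);  λ_15 → (1, 6);  λ_16 → (0, 1);  λ_17 → (0, 1);  λ_18 → (0, 10);  λ_19 → (7, 4);  λ_20 → (11, 1);  λ_21 → (7, 4)

These 21 weights hit 6 W_19-dot-orbits; sizes (4, 5, 5, 4, 1, 2):

[[1, 6, 13, 15], [2, 8, 11, 19, 21], [3, 4, 5, 9, 18], [7, 12, 16, 17], [10], [14, 20]]


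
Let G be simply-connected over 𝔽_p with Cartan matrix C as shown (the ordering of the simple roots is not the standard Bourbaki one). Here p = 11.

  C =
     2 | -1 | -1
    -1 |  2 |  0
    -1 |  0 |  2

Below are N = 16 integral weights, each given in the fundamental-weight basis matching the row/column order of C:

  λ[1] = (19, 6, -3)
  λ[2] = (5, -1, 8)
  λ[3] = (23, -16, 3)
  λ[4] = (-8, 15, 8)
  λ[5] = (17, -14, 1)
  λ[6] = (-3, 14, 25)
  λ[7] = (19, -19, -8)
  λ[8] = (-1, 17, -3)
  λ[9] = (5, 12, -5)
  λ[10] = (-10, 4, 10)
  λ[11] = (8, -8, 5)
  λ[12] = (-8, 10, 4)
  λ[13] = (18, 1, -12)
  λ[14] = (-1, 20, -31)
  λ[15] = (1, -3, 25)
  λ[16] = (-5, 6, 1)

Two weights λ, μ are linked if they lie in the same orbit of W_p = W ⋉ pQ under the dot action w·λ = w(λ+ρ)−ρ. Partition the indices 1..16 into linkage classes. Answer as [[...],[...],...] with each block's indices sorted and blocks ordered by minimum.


C ↔ A_3 under row/col permutation; |W(A_3)| = 24.

Folding the 16 weights λ_j+ρ into Ā_11 (reps in the given 3-coord order):

  λ_1+ρ ↦ (2, 3, 2)
  λ_2+ρ ↦ (2, 4, 5)
  λ_3+ρ ↦ (2, 2, 5)
  λ_4+ρ ↦ (2, 2, 5)
  λ_5+ρ ↦ (2, 2, 5)
  λ_6+ρ ↦ (2, 2, 5)
  λ_7+ρ ↦ (2, 2, 5)
  λ_8+ρ ↦ (5, 4, 2)
  λ_9+ρ ↦ (2, 3, 2)
  λ_10+ρ ↦ (5, 4, 2)
  λ_11+ρ ↦ (2, 3, 2)
  λ_12+ρ ↦ (5, 4, 2)
  λ_13+ρ ↦ (0, 8, 1)
  λ_14+ρ ↦ (0, 8, 1)
  λ_15+ρ ↦ (5, 4, 2)
  λ_16+ρ ↦ (2, 3, 2)

Grouping the 16 weights by Ā_11-representative: 5 linkage classes.

[[1, 9, 11, 16], [2], [3, 4, 5, 6, 7], [8, 10, 12, 15], [13, 14]]


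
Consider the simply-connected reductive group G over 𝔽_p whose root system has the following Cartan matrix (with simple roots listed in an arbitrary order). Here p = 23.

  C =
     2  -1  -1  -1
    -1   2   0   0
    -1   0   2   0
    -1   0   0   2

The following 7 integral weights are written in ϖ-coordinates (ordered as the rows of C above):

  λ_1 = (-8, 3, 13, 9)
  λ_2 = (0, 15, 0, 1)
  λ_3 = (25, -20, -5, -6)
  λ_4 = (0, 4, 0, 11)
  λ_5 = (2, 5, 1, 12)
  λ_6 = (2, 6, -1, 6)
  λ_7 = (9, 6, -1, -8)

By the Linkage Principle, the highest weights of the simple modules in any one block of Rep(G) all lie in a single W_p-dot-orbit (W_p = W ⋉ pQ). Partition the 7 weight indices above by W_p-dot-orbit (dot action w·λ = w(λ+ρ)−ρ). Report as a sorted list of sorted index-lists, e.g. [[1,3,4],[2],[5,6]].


C ↔ D_4 under row/col permutation; |W(D_4)| = 192.

Alcove-folded reps (p=23, 7 weights, presented ϖ-order):

  [1] (4, 3, 7, 3);  [2] (1, 16, 1, 2);  [3] (1, 16, 1, 2);  [4] (1, 5, 1, 12);  [5] (1, 5, 1, 12);  [6] (3, 7, 0, 7);  [7] (3, 7, 0, 7)

4 distinct reps among the 7 weights ⇒ 4 W_23-linkage classes:

[[1], [2, 3], [4, 5], [6, 7]]


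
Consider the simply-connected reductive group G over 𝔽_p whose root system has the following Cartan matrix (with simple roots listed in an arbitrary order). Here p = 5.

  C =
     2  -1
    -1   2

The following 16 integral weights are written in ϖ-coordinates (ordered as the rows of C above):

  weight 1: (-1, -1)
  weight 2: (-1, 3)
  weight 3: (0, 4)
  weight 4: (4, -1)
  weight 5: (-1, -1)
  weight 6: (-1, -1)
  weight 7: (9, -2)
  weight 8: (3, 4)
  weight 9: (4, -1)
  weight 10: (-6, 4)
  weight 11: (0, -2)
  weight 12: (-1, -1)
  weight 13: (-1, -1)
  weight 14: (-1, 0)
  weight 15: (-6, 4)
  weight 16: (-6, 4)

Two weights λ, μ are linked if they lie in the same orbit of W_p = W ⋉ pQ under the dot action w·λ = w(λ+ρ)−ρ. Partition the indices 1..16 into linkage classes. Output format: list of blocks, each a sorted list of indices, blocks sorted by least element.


Cartan matrix: type A_2 (|W|=6); un-permuting the 2 rows.

Folding the 16 weights λ_j+ρ into Ā_5 (reps in the given 2-coord order):

    λ_1+ρ ↦ (0, 0)
    λ_2+ρ ↦ (0, 4)
    λ_3+ρ ↦ (0, 4)
    λ_4+ρ ↦ (5, 0)
    λ_5+ρ ↦ (0, 0)
    λ_6+ρ ↦ (0, 0)
    λ_7+ρ ↦ (0, 4)
    λ_8+ρ ↦ (0, 1)
    λ_9+ρ ↦ (5, 0)
    λ_10+ρ ↦ (5, 0)
    λ_11+ρ ↦ (0, 1)
    λ_12+ρ ↦ (0, 0)
    λ_13+ρ ↦ (0, 0)
    λ_14+ρ ↦ (0, 1)
    λ_15+ρ ↦ (5, 0)
    λ_16+ρ ↦ (5, 0)

Linkage partition of the 16 weights (4 classes, p=5):

[[1, 5, 6, 12, 13], [2, 3, 7], [4, 9, 10, 15, 16], [8, 11, 14]]


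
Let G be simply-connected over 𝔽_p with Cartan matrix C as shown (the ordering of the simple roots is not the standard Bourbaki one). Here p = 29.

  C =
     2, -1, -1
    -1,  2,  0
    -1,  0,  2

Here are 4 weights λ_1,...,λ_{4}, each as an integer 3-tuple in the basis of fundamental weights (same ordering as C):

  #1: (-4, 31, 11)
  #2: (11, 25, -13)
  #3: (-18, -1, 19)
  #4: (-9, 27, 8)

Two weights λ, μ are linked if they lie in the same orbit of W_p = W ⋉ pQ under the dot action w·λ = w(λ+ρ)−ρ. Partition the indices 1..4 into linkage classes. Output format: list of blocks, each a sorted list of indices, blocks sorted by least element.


Dynkin diagram of C (from the 4 off-diagonal −1 entries): A_3.

λ_j+ρ reflected into Ā_29 (⟨·,θ^∨⟩≤29); 3-tuples as given:

    1: (0, 17, 3)
    2: (0, 17, 3)
    3: (0, 17, 3)
    4: (8, 20, 1)

These 4 weights hit 2 W_29-dot-orbits; sizes (3, 1):

[[1, 2, 3], [4]]


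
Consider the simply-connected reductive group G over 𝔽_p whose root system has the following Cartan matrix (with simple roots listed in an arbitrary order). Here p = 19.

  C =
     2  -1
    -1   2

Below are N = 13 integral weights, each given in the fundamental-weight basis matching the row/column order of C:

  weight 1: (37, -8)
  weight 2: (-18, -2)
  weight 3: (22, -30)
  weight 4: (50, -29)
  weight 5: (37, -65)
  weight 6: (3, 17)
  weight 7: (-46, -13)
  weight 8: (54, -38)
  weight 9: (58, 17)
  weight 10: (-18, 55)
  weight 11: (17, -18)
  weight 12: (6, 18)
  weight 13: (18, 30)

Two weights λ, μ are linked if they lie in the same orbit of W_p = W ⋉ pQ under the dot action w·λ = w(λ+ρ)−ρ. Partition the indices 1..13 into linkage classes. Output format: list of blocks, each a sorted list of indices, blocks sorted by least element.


C ↔ A_2 under row/col permutation; |W(A_2)| = 6.

Alcove-folded reps (p=19, 13 weights, presented ϖ-order):

    [1] (0, 12)
    [2] (1, 17)
    [3] (4, 9)
    [4] (4, 9)
    [5] (0, 12)
    [6] (1, 15)
    [7] (0, 12)
    [8] (1, 17)
    [9] (1, 17)
    [10] (1, 17)
    [11] (1, 17)
    [12] (0, 12)
    [13] (0, 12)

Partition of {1..13} into 4 W_19-dot-orbits:

[[1, 5, 7, 12, 13], [2, 8, 9, 10, 11], [3, 4], [6]]


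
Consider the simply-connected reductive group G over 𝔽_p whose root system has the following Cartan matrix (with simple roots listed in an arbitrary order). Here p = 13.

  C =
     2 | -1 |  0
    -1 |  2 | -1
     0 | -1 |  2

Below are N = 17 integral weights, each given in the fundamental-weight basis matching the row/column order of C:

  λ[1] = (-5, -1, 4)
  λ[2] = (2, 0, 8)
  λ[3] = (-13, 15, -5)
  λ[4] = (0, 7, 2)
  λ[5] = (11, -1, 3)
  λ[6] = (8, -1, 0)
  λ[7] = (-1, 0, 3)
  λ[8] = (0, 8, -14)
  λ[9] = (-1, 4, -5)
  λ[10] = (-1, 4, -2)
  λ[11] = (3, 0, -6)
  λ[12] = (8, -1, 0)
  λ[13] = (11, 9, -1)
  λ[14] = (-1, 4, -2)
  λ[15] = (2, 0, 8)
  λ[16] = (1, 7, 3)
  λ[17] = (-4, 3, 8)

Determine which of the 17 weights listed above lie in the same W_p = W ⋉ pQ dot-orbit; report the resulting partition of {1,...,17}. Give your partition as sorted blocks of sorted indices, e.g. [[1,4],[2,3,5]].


Cartan matrix: type A_3 (|W|=24); un-permuting the 3 rows.

λ_j+ρ reflected into Ā_13 (⟨·,θ^∨⟩≤13); 3-tuples as given:

    λ_1+ρ ↦ (0, 4, 1)
    λ_2+ρ ↦ (3, 1, 9)
    λ_3+ρ ↦ (9, 0, 1)
    λ_4+ρ ↦ (1, 8, 3)
    λ_5+ρ ↦ (9, 0, 1)
    λ_6+ρ ↦ (9, 0, 1)
    λ_7+ρ ↦ (0, 1, 4)
    λ_8+ρ ↦ (3, 1, 9)
    λ_9+ρ ↦ (0, 1, 4)
    λ_10+ρ ↦ (0, 4, 1)
    λ_11+ρ ↦ (0, 4, 1)
    λ_12+ρ ↦ (9, 0, 1)
    λ_13+ρ ↦ (3, 1, 9)
    λ_14+ρ ↦ (0, 4, 1)
    λ_15+ρ ↦ (3, 1, 9)
    λ_16+ρ ↦ (1, 8, 3)
    λ_17+ρ ↦ (3, 1, 9)

Partition of {1..17} into 5 W_13-dot-orbits:

[[1, 10, 11, 14], [2, 8, 13, 15, 17], [3, 5, 6, 12], [4, 16], [7, 9]]


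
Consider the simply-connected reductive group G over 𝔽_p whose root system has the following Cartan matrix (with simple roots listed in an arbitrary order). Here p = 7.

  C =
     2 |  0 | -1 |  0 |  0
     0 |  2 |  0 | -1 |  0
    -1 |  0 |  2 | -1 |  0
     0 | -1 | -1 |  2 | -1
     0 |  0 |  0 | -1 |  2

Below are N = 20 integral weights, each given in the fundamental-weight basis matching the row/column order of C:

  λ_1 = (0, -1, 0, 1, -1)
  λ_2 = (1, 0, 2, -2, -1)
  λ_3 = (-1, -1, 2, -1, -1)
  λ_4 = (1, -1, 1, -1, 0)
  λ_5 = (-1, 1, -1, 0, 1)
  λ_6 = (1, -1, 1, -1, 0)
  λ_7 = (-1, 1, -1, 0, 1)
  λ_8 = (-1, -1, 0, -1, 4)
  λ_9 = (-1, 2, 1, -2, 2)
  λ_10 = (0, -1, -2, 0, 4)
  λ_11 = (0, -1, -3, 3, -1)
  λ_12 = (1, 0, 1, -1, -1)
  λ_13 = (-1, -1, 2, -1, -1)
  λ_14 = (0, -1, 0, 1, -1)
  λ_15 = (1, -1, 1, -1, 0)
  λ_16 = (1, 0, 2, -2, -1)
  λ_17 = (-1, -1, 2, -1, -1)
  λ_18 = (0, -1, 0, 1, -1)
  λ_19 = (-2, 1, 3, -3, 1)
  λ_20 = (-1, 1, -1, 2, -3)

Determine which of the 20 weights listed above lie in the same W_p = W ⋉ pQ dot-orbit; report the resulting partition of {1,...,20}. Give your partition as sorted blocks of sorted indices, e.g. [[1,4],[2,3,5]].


Root system D_5: the 5×5 matrix C matches after relabeling.

W_7-reps of the 20 weights in Ā_7 (same 5-coord order as C):

  1: (1, 0, 1, 2, 0)
  2: (2, 0, 2, 0, 1)
  3: (0, 0, 3, 0, 0)
  4: (2, 0, 2, 0, 1)
  5: (0, 2, 0, 1, 2)
  6: (2, 0, 2, 0, 1)
  7: (0, 2, 0, 1, 2)
  8: (0, 0, 1, 0, 5)
  9: (0, 2, 0, 1, 2)
  10: (0, 0, 1, 0, 5)
  11: (1, 0, 1, 2, 0)
  12: (2, 1, 2, 0, 0)
  13: (0, 0, 3, 0, 0)
  14: (1, 0, 1, 2, 0)
  15: (2, 0, 2, 0, 1)
  16: (2, 0, 2, 0, 1)
  17: (0, 0, 3, 0, 0)
  18: (1, 0, 1, 2, 0)
  19: (1, 0, 1, 2, 0)
  20: (0, 2, 0, 1, 2)

These 20 weights hit 6 W_7-dot-orbits; sizes (5, 5, 3, 4, 2, 1):

[[1, 11, 14, 18, 19], [2, 4, 6, 15, 16], [3, 13, 17], [5, 7, 9, 20], [8, 10], [12]]


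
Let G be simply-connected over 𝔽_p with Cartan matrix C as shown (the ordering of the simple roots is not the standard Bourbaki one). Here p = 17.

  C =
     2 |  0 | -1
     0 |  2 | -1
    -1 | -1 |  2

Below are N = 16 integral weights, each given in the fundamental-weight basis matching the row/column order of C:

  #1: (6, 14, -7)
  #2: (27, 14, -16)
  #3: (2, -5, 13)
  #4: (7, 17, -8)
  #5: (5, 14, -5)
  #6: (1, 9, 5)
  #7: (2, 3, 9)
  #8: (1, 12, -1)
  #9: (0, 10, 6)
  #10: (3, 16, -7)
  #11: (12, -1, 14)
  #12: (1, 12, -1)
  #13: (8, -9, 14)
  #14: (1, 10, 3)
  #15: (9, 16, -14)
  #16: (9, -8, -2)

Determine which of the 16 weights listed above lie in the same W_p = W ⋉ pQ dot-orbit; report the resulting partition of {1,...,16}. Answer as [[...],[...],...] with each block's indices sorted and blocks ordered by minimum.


Type A_3, rank 3, |W|=24; reorder rows/cols to standard.

Folding the 16 weights λ_j+ρ into Ā_17 (reps in the given 3-coord order):

  [1] (1, 9, 6);  [2] (2, 11, 4);  [3] (3, 4, 10);  [4] (1, 9, 6);  [5] (2, 11, 4);  [6] (1, 9, 6);  [7] (3, 4, 10);  [8] (2, 13, 0);  [9] (1, 9, 6);  [10] (2, 11, 4);  [11] (2, 11, 4);  [12] (2, 13, 0);  [13] (2, 1, 7);  [14] (2, 11, 4);  [15] (3, 4, 10);  [16] (2, 1, 7)

5 distinct reps among the 16 weights ⇒ 5 W_17-linkage classes:

[[1, 4, 6, 9], [2, 5, 10, 11, 14], [3, 7, 15], [8, 12], [13, 16]]


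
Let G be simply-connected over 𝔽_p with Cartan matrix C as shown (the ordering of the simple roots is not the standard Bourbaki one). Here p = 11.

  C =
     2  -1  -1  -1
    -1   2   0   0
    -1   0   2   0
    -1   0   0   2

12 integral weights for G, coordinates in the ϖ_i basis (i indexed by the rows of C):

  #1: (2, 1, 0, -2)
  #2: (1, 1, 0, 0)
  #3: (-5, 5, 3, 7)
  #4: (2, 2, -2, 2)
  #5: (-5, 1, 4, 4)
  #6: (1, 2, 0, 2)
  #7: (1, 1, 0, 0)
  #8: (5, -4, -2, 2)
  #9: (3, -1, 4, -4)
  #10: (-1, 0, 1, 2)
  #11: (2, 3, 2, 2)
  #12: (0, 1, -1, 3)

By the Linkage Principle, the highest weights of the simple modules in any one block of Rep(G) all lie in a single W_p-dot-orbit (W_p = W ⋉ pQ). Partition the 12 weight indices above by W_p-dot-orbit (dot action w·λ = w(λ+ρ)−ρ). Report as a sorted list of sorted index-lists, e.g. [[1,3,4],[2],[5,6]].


Type D_4, rank 4, |W|=192; reorder rows/cols to standard.

Alcove-folded reps (p=11, 12 weights, presented ϖ-order):

    1: (2, 2, 1, 1)
    2: (2, 2, 1, 1)
    3: (1, 2, 0, 4)
    4: (2, 3, 1, 3)
    5: (2, 2, 1, 1)
    6: (2, 3, 1, 3)
    7: (2, 2, 1, 1)
    8: (2, 3, 1, 3)
    9: (1, 0, 5, 3)
    10: (0, 1, 2, 3)
    11: (2, 2, 1, 1)
    12: (1, 2, 0, 4)

Grouping the 12 weights by Ā_11-representative: 5 linkage classes.

[[1, 2, 5, 7, 11], [3, 12], [4, 6, 8], [9], [10]]


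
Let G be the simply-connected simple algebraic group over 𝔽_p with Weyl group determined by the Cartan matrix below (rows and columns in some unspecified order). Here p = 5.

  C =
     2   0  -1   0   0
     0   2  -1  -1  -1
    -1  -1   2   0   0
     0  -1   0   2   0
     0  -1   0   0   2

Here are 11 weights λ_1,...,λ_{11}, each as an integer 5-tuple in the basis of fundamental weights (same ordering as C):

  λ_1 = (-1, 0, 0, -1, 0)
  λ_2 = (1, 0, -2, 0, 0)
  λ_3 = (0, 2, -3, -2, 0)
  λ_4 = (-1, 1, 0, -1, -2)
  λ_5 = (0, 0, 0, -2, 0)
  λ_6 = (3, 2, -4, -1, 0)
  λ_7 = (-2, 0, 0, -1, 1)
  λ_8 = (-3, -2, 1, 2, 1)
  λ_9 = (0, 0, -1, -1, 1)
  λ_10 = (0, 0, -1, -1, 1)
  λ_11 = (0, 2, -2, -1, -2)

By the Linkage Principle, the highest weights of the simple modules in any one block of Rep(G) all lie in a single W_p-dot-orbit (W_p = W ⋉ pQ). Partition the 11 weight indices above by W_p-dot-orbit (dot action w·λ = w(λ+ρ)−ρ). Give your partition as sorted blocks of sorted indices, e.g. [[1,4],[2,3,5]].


D_5 Cartan matrix, 5 simple roots permuted; ρ=(1,1,1,1,1).

Ā_5 reps of the 11 weights (D_5, coords as presented):

  λ_1 → (0, 1, 1, 0, 1)
  λ_2 → (1, 0, 1, 1, 1)
  λ_3 → (1, 0, 1, 1, 1)
  λ_4 → (0, 1, 1, 0, 1)
  λ_5 → (1, 0, 1, 1, 1)
  λ_6 → (1, 0, 0, 0, 1)
  λ_7 → (1, 1, 0, 0, 2)
  λ_8 → (1, 0, 0, 2, 1)
  λ_9 → (1, 1, 0, 0, 2)
  λ_10 → (1, 1, 0, 0, 2)
  λ_11 → (0, 1, 1, 0, 1)

Linkage partition of the 11 weights (5 classes, p=5):

[[1, 4, 11], [2, 3, 5], [6], [7, 9, 10], [8]]


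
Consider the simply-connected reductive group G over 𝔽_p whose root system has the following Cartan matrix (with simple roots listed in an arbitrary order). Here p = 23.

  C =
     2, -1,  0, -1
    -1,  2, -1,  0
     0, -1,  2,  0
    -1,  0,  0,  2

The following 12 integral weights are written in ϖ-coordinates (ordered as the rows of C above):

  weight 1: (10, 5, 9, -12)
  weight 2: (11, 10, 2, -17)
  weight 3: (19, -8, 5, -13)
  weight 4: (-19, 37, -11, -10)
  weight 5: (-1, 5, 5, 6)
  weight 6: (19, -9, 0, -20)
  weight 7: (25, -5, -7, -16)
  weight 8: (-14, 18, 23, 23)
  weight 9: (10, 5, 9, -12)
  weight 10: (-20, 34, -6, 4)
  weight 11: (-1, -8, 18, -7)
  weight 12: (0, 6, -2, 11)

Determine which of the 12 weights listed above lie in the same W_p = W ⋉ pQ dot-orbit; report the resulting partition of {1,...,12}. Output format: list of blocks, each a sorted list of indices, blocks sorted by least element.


Type A_4, rank 4, |W|=120; reorder rows/cols to standard.

Folding the 12 weights λ_j+ρ into Ā_23 (reps in the given 4-coord order):

  1: (0, 6, 6, 7) · 2: (4, 7, 0, 9) · 3: (1, 6, 1, 12) · 4: (5, 4, 1, 3) · 5: (0, 6, 6, 7) · 6: (1, 6, 1, 12) · 7: (1, 6, 1, 12) · 8: (1, 6, 1, 12) · 9: (0, 6, 6, 7) · 10: (5, 4, 7, 2) · 11: (0, 6, 6, 7) · 12: (1, 6, 1, 12)

The 12 indices split into 5 linkage classes (same alcove rep ⇔ same W_23-dot-orbit):

[[1, 5, 9, 11], [2], [3, 6, 7, 8, 12], [4], [10]]


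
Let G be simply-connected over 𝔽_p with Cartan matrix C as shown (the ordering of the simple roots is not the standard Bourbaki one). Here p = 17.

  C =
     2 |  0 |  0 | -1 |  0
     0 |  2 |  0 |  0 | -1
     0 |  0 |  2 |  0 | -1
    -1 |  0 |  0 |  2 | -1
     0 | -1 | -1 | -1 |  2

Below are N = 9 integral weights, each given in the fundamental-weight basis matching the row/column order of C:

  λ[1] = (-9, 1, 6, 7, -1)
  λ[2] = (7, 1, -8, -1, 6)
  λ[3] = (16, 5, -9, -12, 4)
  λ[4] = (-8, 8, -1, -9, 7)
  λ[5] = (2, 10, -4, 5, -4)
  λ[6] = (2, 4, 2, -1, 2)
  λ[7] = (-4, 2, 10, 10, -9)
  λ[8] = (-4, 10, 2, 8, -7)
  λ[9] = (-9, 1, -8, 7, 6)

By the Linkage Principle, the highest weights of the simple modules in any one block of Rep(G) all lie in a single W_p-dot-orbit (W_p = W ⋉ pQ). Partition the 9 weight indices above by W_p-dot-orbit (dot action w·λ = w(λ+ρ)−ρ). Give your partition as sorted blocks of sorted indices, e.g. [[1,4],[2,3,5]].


C ↔ D_5 under row/col permutation; |W(D_5)| = 1920.

Folding the 9 weights λ_j+ρ into Ā_17 (reps in the given 5-coord order):

  λ_1 → (8, 2, 7, 0, 0)
  λ_2 → (8, 2, 7, 0, 0)
  λ_3 → (3, 5, 3, 0, 3)
  λ_4 → (8, 2, 7, 0, 0)
  λ_5 → (3, 5, 3, 0, 3)
  λ_6 → (3, 5, 3, 0, 3)
  λ_7 → (3, 5, 3, 0, 3)
  λ_8 → (3, 5, 3, 0, 3)
  λ_9 → (8, 2, 7, 0, 0)

These 9 weights hit 2 W_17-dot-orbits; sizes (4, 5):

[[1, 2, 4, 9], [3, 5, 6, 7, 8]]


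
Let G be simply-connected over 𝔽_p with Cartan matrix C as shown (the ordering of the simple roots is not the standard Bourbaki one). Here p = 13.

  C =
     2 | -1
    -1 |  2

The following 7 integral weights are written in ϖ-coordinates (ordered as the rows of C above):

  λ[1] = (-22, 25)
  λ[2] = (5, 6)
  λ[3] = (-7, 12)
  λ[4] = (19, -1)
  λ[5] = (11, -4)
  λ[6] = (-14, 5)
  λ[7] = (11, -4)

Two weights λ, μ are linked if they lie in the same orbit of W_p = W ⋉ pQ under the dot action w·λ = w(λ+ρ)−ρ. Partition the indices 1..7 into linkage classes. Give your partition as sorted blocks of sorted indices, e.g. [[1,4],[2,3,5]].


C ↔ A_2 under row/col permutation; |W(A_2)| = 6.

W_13-reps of the 7 weights in Ā_13 (same 2-coord order as C):

  1: (0, 8);  2: (6, 7);  3: (6, 7);  4: (6, 7);  5: (9, 3);  6: (6, 7);  7: (9, 3)

Partition of {1..7} into 3 W_13-dot-orbits:

[[1], [2, 3, 4, 6], [5, 7]]
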